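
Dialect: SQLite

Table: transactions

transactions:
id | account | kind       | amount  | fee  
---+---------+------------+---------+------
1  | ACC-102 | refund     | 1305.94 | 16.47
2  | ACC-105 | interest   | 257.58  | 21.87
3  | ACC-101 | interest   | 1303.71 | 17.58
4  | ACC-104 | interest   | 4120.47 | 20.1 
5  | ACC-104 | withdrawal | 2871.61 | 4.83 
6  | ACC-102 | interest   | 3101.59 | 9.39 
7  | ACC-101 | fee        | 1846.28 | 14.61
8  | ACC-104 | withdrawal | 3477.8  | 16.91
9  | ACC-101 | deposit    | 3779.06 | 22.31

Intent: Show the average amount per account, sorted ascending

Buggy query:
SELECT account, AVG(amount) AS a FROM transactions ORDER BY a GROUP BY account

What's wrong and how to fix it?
Bug: ORDER BY appears before GROUP BY; SQL clause order requires GROUP BY first

Fix: Move ORDER BY to the end, after GROUP BY

Corrected query:
SELECT account, AVG(amount) AS a FROM transactions GROUP BY account ORDER BY a

Result:
account | a          
--------+------------
ACC-105 | 257.58     
ACC-102 | 2203.765   
ACC-101 | 2309.683333
ACC-104 | 3489.96    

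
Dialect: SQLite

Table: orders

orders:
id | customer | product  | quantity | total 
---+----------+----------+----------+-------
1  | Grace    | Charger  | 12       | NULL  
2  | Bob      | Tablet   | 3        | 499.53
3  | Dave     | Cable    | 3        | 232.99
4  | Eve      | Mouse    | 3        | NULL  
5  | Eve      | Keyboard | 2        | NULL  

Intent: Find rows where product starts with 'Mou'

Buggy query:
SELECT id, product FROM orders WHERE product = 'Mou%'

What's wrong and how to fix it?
Bug: '=' compares the literal string including the % character; pattern matching needs LIKE

Fix: Use LIKE for wildcard pattern matching

Corrected query:
SELECT id, product FROM orders WHERE product LIKE 'Mou%'

Result:
id | product
---+--------
4  | Mouse  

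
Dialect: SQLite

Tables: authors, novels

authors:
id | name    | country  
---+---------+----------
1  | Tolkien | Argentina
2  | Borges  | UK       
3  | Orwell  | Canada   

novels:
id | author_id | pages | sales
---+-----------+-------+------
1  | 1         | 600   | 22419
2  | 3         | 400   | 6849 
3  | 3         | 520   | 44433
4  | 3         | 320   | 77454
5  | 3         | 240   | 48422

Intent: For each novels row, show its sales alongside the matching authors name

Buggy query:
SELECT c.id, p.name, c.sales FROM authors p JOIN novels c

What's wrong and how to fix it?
Bug: JOIN with no ON clause produces a cartesian product; every novels row pairs with every authors row

Fix: Specify the join condition linking the foreign key to the parent id

Corrected query:
SELECT c.id, p.name, c.sales FROM authors p JOIN novels c ON c.author_id = p.id

Result:
id | name    | sales
---+---------+------
1  | Tolkien | 22419
2  | Orwell  | 6849 
3  | Orwell  | 44433
4  | Orwell  | 77454
5  | Orwell  | 48422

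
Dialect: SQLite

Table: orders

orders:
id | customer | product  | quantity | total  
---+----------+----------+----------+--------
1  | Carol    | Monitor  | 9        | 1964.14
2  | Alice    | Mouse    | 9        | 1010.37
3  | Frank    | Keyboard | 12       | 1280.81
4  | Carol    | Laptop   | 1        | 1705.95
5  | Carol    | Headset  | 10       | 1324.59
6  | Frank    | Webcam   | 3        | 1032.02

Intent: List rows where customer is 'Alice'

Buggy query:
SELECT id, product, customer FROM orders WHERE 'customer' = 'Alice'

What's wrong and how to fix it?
Bug: 'customer' in single quotes is a string literal, not the column; the comparison is literal-vs-literal and never true

Fix: Reference the column as customer without single quotes

Corrected query:
SELECT id, product, customer FROM orders WHERE customer = 'Alice'

Result:
id | product | customer
---+---------+---------
2  | Mouse   | Alice   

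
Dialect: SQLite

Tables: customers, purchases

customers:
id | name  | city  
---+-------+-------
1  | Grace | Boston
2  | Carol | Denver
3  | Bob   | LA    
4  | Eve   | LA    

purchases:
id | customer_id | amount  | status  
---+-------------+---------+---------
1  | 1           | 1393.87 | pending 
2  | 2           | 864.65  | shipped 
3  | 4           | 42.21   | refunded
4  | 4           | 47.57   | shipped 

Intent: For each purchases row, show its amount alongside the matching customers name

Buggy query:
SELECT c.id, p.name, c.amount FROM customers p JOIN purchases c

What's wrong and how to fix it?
Bug: JOIN with no ON clause produces a cartesian product; every purchases row pairs with every customers row

Fix: Specify the join condition linking the foreign key to the parent id

Corrected query:
SELECT c.id, p.name, c.amount FROM customers p JOIN purchases c ON c.customer_id = p.id

Result:
id | name  | amount 
---+-------+--------
1  | Grace | 1393.87
2  | Carol | 864.65 
3  | Eve   | 42.21  
4  | Eve   | 47.57  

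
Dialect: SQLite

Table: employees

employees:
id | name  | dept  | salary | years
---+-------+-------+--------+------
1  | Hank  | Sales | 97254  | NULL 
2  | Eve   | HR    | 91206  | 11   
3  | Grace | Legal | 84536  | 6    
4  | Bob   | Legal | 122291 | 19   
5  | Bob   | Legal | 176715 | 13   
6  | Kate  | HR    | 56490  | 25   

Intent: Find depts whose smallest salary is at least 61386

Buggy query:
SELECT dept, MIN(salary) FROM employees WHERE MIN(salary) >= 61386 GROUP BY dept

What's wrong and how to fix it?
Bug: MIN() in WHERE is a misuse of aggregate

Fix: Use HAVING for the per-group MIN condition

Corrected query:
SELECT dept, MIN(salary) FROM employees GROUP BY dept HAVING MIN(salary) >= 61386

Result:
dept  | MIN(salary)
------+------------
Legal | 84536      
Sales | 97254      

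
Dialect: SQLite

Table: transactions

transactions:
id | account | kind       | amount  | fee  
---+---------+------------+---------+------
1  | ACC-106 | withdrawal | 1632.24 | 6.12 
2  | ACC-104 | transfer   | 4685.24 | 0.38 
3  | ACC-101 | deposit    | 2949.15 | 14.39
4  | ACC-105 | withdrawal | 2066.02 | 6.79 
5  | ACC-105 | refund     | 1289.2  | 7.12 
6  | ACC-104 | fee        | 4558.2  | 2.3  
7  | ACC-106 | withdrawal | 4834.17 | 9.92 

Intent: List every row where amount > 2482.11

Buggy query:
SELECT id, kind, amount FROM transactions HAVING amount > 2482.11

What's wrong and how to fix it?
Bug: This is a non-aggregate query (no GROUP BY, no aggregates), so in SQLite the HAVING clause is invalid here; a row-level condition belongs in WHERE

Fix: Replace HAVING with WHERE since the condition applies to individual rows

Corrected query:
SELECT id, kind, amount FROM transactions WHERE amount > 2482.11

Result:
id | kind       | amount 
---+------------+--------
2  | transfer   | 4685.24
3  | deposit    | 2949.15
6  | fee        | 4558.2 
7  | withdrawal | 4834.17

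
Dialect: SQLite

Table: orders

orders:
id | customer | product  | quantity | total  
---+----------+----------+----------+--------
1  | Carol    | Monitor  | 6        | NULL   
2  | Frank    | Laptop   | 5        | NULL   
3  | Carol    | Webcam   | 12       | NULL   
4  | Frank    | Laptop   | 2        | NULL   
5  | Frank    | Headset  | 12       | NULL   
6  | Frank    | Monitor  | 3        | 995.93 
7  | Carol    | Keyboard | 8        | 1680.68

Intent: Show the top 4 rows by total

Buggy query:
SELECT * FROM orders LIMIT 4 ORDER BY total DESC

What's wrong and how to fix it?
Bug: ORDER BY cannot follow LIMIT; LIMIT is the final clause

Fix: Swap the clauses: ORDER BY first, then LIMIT

Corrected query:
SELECT * FROM orders ORDER BY total DESC LIMIT 4

Result:
id | customer | product  | quantity | total  
---+----------+----------+----------+--------
7  | Carol    | Keyboard | 8        | 1680.68
6  | Frank    | Monitor  | 3        | 995.93 
1  | Carol    | Monitor  | 6        | NULL   
2  | Frank    | Laptop   | 5        | NULL   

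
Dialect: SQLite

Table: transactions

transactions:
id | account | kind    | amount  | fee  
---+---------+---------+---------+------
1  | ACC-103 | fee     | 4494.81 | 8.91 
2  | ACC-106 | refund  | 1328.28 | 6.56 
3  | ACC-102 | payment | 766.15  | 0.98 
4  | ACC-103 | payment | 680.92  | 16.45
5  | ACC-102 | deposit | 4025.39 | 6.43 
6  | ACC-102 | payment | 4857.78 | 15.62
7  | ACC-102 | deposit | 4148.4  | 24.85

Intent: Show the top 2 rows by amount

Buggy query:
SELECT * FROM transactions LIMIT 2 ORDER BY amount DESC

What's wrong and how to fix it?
Bug: ORDER BY cannot follow LIMIT; LIMIT is the final clause

Fix: Sort with ORDER BY, then apply LIMIT

Corrected query:
SELECT * FROM transactions ORDER BY amount DESC LIMIT 2

Result:
id | account | kind    | amount  | fee  
---+---------+---------+---------+------
6  | ACC-102 | payment | 4857.78 | 15.62
1  | ACC-103 | fee     | 4494.81 | 8.91 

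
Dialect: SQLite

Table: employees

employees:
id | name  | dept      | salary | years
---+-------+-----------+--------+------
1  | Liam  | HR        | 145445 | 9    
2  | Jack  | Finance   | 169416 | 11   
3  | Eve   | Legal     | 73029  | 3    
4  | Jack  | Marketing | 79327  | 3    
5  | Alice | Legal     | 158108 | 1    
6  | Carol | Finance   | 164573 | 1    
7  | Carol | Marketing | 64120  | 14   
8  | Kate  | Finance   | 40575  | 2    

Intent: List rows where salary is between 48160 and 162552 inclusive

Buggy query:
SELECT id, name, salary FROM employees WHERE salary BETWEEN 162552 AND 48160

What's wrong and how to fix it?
Bug: BETWEEN expects the lower bound first; with 162552 AND 48160 the range is empty

Fix: Write BETWEEN 48160 AND 162552

Corrected query:
SELECT id, name, salary FROM employees WHERE salary BETWEEN 48160 AND 162552

Result:
id | name  | salary
---+-------+-------
1  | Liam  | 145445
3  | Eve   | 73029 
4  | Jack  | 79327 
5  | Alice | 158108
7  | Carol | 64120 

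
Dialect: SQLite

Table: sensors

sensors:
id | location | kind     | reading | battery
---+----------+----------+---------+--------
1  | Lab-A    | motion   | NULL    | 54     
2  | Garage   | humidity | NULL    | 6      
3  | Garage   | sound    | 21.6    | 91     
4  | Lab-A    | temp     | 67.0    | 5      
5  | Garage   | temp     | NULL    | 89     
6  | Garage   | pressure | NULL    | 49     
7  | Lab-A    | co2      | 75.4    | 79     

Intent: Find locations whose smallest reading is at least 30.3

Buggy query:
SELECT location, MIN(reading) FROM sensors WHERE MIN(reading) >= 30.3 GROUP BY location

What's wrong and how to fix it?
Bug: MIN() in WHERE is a misuse of aggregate

Fix: Use HAVING for the per-group MIN condition

Corrected query:
SELECT location, MIN(reading) FROM sensors GROUP BY location HAVING MIN(reading) >= 30.3

Result:
location | MIN(reading)
---------+-------------
Lab-A    | 67          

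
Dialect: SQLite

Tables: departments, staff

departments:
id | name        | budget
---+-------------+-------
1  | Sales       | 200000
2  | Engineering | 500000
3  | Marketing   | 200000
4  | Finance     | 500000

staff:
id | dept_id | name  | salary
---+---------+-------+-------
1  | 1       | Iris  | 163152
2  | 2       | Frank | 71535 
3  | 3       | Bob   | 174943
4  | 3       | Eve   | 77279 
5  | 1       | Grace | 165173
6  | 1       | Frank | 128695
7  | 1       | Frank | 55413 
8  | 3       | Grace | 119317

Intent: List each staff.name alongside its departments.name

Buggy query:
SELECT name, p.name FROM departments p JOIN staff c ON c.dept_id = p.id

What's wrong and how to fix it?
Bug: Both tables have a 'name' column; the unqualified reference is ambiguous

Fix: Qualify the column with its table alias (c.name)

Corrected query:
SELECT c.name, p.name FROM departments p JOIN staff c ON c.dept_id = p.id

Result:
name  | name       
------+------------
Iris  | Sales      
Frank | Engineering
Bob   | Marketing  
Eve   | Marketing  
Grace | Sales      
Frank | Sales      
Frank | Sales      
Grace | Marketing  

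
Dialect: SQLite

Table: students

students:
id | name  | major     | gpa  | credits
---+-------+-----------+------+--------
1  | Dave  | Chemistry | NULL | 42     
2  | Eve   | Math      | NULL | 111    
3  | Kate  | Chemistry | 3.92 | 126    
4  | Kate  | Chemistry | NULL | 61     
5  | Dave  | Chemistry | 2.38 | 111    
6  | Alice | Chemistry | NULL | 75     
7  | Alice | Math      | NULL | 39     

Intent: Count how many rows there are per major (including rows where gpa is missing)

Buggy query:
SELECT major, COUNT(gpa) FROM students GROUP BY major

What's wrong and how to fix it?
Bug: COUNT(gpa) skips NULLs, so groups with missing gpa are undercounted

Fix: Replace COUNT(gpa) with COUNT(*)

Corrected query:
SELECT major, COUNT(*) FROM students GROUP BY major

Result:
major     | COUNT(*)
----------+---------
Chemistry | 5       
Math      | 2       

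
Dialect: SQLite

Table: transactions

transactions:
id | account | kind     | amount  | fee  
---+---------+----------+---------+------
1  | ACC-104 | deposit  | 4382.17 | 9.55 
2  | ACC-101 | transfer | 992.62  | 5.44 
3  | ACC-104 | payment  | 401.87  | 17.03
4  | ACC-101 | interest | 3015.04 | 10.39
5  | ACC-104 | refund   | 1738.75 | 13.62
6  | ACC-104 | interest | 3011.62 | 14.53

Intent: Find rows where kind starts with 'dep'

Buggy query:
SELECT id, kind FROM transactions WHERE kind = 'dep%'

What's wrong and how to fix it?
Bug: '=' compares the literal string including the % character; pattern matching needs LIKE

Fix: Replace '=' with LIKE so 'dep%' is treated as a pattern

Corrected query:
SELECT id, kind FROM transactions WHERE kind LIKE 'dep%'

Result:
id | kind   
---+--------
1  | deposit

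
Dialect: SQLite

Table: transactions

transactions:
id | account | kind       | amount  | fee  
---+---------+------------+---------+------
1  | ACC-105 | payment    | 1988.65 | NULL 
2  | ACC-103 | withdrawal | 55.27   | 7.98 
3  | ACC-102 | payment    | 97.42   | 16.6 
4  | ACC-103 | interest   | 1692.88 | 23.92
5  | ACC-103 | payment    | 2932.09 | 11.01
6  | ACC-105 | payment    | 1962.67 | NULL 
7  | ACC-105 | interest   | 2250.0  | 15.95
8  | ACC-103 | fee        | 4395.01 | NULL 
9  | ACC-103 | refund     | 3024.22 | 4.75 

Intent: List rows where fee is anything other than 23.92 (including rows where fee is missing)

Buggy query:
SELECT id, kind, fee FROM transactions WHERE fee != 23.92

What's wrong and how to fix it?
Bug: 'fee != 23.92' is unknown when fee is NULL, so NULL rows are silently excluded

Fix: Add an explicit OR fee IS NULL to include the missing-value rows

Corrected query:
SELECT id, kind, fee FROM transactions WHERE fee != 23.92 OR fee IS NULL

Result:
id | kind       | fee  
---+------------+------
1  | payment    | NULL 
2  | withdrawal | 7.98 
3  | payment    | 16.6 
5  | payment    | 11.01
6  | payment    | NULL 
7  | interest   | 15.95
8  | fee        | NULL 
9  | refund     | 4.75 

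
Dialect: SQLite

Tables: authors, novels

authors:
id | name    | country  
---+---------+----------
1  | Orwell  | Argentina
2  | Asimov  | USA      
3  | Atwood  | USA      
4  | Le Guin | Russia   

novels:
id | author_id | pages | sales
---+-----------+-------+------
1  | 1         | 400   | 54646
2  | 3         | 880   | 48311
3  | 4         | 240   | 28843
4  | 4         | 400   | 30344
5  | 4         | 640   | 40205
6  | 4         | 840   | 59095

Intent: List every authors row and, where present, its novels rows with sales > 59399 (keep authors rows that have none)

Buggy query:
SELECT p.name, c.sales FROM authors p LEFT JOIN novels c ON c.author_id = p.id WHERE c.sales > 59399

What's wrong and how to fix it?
Bug: A WHERE condition on the right-hand table after LEFT JOIN drops unmatched parents

Fix: Put 'c.sales > 59399' in the JOIN's ON clause instead of WHERE

Corrected query:
SELECT p.name, c.sales FROM authors p LEFT JOIN novels c ON c.author_id = p.id AND c.sales > 59399

Result:
name    | sales
--------+------
Orwell  | NULL 
Asimov  | NULL 
Atwood  | NULL 
Le Guin | NULL 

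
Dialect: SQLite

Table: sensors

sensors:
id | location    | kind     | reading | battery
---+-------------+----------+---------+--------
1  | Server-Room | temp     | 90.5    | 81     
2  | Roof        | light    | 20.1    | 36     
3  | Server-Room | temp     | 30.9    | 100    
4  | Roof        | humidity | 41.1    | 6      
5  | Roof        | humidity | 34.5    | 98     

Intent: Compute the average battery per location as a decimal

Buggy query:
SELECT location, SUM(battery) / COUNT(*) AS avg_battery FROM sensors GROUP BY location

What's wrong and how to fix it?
Bug: SUM(battery) and COUNT(*) are both integers; the division truncates the fractional part

Fix: Cast one side to REAL so the division keeps the fractional part

Corrected query:
SELECT location, SUM(battery) * 1.0 / COUNT(*) AS avg_battery FROM sensors GROUP BY location

Result:
location    | avg_battery
------------+------------
Roof        | 46.666667  
Server-Room | 90.5       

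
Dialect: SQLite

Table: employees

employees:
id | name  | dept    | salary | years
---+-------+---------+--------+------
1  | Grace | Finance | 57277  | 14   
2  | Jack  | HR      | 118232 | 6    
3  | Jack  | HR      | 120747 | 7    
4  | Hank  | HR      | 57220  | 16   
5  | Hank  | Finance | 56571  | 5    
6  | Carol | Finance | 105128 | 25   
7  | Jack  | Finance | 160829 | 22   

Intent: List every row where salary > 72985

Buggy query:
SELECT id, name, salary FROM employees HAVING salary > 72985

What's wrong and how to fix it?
Bug: HAVING filters the output of aggregation, but this query has no GROUP BY and no aggregate functions, so SQLite rejects it (HAVING clause on a non-aggregate query); the condition here is per row

Fix: Replace HAVING with WHERE since the condition applies to individual rows

Corrected query:
SELECT id, name, salary FROM employees WHERE salary > 72985

Result:
id | name  | salary
---+-------+-------
2  | Jack  | 118232
3  | Jack  | 120747
6  | Carol | 105128
7  | Jack  | 160829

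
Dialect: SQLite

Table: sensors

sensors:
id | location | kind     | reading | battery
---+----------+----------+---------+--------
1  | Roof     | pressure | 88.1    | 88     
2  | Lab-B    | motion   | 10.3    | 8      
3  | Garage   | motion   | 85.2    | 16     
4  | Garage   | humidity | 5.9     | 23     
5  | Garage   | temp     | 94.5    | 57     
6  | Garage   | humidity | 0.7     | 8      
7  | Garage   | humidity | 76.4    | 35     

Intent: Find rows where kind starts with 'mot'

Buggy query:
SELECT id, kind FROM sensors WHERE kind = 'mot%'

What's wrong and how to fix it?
Bug: '=' compares the literal string including the % character; pattern matching needs LIKE

Fix: Replace '=' with LIKE so 'mot%' is treated as a pattern

Corrected query:
SELECT id, kind FROM sensors WHERE kind LIKE 'mot%'

Result:
id | kind  
---+-------
2  | motion
3  | motion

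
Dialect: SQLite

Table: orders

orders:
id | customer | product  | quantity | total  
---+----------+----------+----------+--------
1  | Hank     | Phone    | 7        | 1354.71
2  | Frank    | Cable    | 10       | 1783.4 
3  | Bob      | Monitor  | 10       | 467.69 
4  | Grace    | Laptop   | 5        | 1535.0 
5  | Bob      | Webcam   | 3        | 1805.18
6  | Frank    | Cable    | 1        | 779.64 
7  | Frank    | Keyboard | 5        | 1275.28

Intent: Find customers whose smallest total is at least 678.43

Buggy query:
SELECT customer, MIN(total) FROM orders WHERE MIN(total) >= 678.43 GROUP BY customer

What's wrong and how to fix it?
Bug: Aggregates like MIN are computed per group after WHERE runs

Fix: Use HAVING for the per-group MIN condition

Corrected query:
SELECT customer, MIN(total) FROM orders GROUP BY customer HAVING MIN(total) >= 678.43

Result:
customer | MIN(total)
---------+-----------
Frank    | 779.64    
Grace    | 1535      
Hank     | 1354.71   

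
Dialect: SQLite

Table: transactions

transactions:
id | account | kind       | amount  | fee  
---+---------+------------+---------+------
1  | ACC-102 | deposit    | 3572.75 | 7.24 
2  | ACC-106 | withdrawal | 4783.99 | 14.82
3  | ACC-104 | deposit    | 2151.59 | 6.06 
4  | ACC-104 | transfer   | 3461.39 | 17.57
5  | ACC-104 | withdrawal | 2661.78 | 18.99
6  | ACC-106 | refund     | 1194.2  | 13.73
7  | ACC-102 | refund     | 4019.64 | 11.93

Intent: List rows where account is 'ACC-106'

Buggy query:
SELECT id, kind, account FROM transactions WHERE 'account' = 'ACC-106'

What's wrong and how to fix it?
Bug: Single quotes denote string literals in SQL; the column name is being compared as a constant string

Fix: Reference the column as account without single quotes

Corrected query:
SELECT id, kind, account FROM transactions WHERE account = 'ACC-106'

Result:
id | kind       | account
---+------------+--------
2  | withdrawal | ACC-106
6  | refund     | ACC-106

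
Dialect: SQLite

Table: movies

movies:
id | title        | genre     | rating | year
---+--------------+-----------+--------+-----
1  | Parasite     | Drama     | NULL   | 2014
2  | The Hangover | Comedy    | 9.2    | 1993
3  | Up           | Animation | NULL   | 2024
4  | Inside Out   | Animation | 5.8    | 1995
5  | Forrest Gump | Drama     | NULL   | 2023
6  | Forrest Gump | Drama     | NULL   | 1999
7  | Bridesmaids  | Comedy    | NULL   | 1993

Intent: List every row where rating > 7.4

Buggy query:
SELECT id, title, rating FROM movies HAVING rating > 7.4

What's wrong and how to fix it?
Bug: HAVING filters the output of aggregation, but this query has no GROUP BY and no aggregate functions, so SQLite rejects it (HAVING clause on a non-aggregate query); the condition here is per row

Fix: Replace HAVING with WHERE since the condition applies to individual rows

Corrected query:
SELECT id, title, rating FROM movies WHERE rating > 7.4

Result:
id | title        | rating
---+--------------+-------
2  | The Hangover | 9.2   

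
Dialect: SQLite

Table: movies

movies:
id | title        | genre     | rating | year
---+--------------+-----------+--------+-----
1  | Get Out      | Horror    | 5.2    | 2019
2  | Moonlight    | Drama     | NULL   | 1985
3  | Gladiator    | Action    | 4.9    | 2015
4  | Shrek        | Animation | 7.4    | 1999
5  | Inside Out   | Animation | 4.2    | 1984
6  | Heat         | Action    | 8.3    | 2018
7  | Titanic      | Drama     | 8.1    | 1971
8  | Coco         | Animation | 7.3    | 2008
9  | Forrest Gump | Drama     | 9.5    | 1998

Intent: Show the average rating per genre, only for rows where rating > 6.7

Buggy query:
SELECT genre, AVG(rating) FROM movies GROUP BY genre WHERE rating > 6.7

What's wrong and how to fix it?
Bug: Row-level WHERE must come before GROUP BY in the clause order

Fix: Move the WHERE clause before GROUP BY

Corrected query:
SELECT genre, AVG(rating) FROM movies WHERE rating > 6.7 GROUP BY genre

Result:
genre     | AVG(rating)
----------+------------
Action    | 8.3        
Animation | 7.35       
Drama     | 8.8        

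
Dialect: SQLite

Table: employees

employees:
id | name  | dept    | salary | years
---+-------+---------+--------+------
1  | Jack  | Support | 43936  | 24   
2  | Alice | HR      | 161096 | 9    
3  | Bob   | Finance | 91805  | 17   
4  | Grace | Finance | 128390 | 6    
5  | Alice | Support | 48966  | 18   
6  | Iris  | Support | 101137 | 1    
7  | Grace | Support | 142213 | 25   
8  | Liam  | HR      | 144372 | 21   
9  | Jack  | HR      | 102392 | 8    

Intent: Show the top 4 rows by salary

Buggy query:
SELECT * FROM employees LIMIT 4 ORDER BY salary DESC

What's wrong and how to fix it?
Bug: ORDER BY cannot follow LIMIT; LIMIT is the final clause

Fix: Sort with ORDER BY, then apply LIMIT

Corrected query:
SELECT * FROM employees ORDER BY salary DESC LIMIT 4

Result:
id | name  | dept    | salary | years
---+-------+---------+--------+------
2  | Alice | HR      | 161096 | 9    
8  | Liam  | HR      | 144372 | 21   
7  | Grace | Support | 142213 | 25   
4  | Grace | Finance | 128390 | 6    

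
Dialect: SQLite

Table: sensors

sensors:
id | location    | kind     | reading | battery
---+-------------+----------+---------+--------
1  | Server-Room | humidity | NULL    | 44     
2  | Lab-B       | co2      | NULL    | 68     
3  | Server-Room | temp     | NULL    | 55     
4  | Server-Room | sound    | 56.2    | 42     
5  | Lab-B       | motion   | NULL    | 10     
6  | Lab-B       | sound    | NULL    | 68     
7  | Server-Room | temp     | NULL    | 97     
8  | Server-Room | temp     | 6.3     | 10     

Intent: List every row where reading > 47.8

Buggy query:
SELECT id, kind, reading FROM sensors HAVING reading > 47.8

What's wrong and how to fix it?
Bug: HAVING filters the output of aggregation, but this query has no GROUP BY and no aggregate functions, so SQLite rejects it (HAVING clause on a non-aggregate query); the condition here is per row

Fix: Replace HAVING with WHERE since the condition applies to individual rows

Corrected query:
SELECT id, kind, reading FROM sensors WHERE reading > 47.8

Result:
id | kind  | reading
---+-------+--------
4  | sound | 56.2   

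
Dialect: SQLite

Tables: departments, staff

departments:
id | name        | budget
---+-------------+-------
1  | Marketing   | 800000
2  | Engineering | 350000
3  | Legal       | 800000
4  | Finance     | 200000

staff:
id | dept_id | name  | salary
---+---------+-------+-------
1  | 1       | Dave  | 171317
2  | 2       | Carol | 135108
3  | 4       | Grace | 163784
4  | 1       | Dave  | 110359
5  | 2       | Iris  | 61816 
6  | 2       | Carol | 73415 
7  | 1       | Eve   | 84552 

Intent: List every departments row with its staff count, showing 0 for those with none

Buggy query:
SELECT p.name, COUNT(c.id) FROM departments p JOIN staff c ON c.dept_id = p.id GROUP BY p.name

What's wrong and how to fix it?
Bug: INNER JOIN drops departments rows that have no matching staff rows

Fix: Use LEFT JOIN so parents without children still appear (COUNT(c.id) gives 0)

Corrected query:
SELECT p.name, COUNT(c.id) FROM departments p LEFT JOIN staff c ON c.dept_id = p.id GROUP BY p.name

Result:
name        | COUNT(c.id)
------------+------------
Engineering | 3          
Finance     | 1          
Legal       | 0          
Marketing   | 3          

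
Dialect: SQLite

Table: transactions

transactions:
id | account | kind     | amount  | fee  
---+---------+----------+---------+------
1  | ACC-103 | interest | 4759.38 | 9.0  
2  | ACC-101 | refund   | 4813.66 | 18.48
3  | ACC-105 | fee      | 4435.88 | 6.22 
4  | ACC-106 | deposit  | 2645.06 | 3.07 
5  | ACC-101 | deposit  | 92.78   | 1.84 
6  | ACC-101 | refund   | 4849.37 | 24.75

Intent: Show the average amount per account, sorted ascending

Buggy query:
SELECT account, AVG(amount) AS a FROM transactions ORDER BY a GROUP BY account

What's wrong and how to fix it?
Bug: GROUP BY must precede ORDER BY

Fix: Reorder: SELECT … FROM … GROUP BY … ORDER BY …

Corrected query:
SELECT account, AVG(amount) AS a FROM transactions GROUP BY account ORDER BY a

Result:
account | a          
--------+------------
ACC-106 | 2645.06    
ACC-101 | 3251.936667
ACC-105 | 4435.88    
ACC-103 | 4759.38    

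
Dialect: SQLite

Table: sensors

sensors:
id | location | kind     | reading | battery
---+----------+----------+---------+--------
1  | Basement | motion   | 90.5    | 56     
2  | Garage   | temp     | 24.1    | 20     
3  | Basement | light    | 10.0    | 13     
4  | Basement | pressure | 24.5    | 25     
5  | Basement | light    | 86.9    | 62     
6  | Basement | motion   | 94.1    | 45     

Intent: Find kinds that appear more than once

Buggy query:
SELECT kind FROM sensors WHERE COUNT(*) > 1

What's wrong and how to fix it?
Bug: COUNT(*) is an aggregate and cannot be used in WHERE

Fix: Group first, then use HAVING for the count condition

Corrected query:
SELECT kind FROM sensors GROUP BY kind HAVING COUNT(*) > 1

Result:
kind  
------
light 
motion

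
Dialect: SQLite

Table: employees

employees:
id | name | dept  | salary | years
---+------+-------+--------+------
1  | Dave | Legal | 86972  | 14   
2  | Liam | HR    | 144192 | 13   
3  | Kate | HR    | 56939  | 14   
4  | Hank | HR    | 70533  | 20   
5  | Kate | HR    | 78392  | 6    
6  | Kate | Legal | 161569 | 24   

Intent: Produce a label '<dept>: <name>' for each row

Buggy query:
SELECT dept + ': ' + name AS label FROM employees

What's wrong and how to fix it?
Bug: '+' is numeric addition; on text columns SQLite converts them to 0 instead of concatenating

Fix: Replace + with || to concatenate text

Corrected query:
SELECT dept || ': ' || name AS label FROM employees

Result:
label      
-----------
Legal: Dave
HR: Liam   
HR: Kate   
HR: Hank   
HR: Kate   
Legal: Kate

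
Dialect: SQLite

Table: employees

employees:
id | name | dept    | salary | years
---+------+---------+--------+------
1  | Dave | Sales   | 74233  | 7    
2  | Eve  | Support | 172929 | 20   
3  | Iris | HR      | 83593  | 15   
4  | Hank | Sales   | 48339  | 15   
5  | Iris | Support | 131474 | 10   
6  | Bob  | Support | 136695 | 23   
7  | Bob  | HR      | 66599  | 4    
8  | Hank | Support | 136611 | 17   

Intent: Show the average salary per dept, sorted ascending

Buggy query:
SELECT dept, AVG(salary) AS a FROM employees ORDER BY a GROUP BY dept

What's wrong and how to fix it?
Bug: ORDER BY appears before GROUP BY; SQL clause order requires GROUP BY first

Fix: Move ORDER BY to the end, after GROUP BY

Corrected query:
SELECT dept, AVG(salary) AS a FROM employees GROUP BY dept ORDER BY a

Result:
dept    | a        
--------+----------
Sales   | 61286    
HR      | 75096    
Support | 144427.25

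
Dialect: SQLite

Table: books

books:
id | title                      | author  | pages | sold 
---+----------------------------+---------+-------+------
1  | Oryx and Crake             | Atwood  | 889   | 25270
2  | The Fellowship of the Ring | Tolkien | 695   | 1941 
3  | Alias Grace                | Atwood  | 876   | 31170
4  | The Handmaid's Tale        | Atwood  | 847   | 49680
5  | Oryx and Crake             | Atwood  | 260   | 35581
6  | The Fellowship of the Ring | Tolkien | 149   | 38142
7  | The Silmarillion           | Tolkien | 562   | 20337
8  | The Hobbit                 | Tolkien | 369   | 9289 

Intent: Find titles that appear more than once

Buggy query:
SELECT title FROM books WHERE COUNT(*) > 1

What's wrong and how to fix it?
Bug: WHERE can't reference COUNT(*); aggregates are computed after WHERE

Fix: GROUP BY title, then filter groups with HAVING COUNT(*) > 1

Corrected query:
SELECT title FROM books GROUP BY title HAVING COUNT(*) > 1

Result:
title                     
--------------------------
Oryx and Crake            
The Fellowship of the Ring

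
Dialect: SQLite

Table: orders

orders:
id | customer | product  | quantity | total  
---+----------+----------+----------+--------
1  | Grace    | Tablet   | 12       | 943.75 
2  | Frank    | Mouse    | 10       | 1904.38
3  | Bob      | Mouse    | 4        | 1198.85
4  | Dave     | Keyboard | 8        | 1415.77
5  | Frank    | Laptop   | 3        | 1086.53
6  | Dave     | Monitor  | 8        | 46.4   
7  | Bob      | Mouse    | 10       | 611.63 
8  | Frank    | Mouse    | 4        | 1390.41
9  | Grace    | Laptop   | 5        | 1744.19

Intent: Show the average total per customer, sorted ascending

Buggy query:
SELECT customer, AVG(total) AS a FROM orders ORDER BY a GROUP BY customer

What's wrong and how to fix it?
Bug: GROUP BY must precede ORDER BY

Fix: Move ORDER BY to the end, after GROUP BY

Corrected query:
SELECT customer, AVG(total) AS a FROM orders GROUP BY customer ORDER BY a

Result:
customer | a      
---------+--------
Dave     | 731.085
Bob      | 905.24 
Grace    | 1343.97
Frank    | 1460.44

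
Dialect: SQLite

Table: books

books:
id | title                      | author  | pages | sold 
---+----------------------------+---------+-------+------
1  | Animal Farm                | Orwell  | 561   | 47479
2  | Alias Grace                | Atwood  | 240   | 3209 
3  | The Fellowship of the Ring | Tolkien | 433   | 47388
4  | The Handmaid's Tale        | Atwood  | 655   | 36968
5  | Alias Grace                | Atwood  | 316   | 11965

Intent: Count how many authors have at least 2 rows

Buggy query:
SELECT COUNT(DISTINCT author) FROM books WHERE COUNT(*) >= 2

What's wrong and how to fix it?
Bug: COUNT(*) cannot appear in WHERE; the per-group count doesn't exist yet

Fix: Use a subquery that GROUPs and filters with HAVING, then count its rows

Corrected query:
SELECT COUNT(*) FROM (SELECT author FROM books GROUP BY author HAVING COUNT(*) >= 2)

Result:
COUNT(*)
--------
1       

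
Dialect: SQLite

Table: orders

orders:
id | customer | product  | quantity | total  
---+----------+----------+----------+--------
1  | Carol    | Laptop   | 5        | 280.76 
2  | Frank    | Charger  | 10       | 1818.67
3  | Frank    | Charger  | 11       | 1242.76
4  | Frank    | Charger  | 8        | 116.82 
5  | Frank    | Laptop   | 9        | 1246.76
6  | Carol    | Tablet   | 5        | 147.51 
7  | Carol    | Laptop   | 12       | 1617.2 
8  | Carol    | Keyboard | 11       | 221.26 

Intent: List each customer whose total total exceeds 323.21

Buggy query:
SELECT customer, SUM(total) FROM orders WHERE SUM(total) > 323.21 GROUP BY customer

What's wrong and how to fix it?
Bug: Aggregate functions cannot appear in a WHERE clause

Fix: Move the aggregate condition to a HAVING clause

Corrected query:
SELECT customer, SUM(total) FROM orders GROUP BY customer HAVING SUM(total) > 323.21

Result:
customer | SUM(total)
---------+-----------
Carol    | 2266.73   
Frank    | 4425.01   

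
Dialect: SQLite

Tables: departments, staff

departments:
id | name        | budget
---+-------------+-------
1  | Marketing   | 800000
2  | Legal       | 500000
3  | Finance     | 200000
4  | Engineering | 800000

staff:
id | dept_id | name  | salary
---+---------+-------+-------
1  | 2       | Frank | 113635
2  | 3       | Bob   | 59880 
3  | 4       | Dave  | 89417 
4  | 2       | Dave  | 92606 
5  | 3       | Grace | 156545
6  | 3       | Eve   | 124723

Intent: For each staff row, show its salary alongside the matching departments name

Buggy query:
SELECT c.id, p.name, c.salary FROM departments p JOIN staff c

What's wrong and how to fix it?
Bug: Missing join condition: each staff row is matched to all departments rows instead of just its own

Fix: Add ON c.dept_id = p.id to the JOIN

Corrected query:
SELECT c.id, p.name, c.salary FROM departments p JOIN staff c ON c.dept_id = p.id

Result:
id | name        | salary
---+-------------+-------
1  | Legal       | 113635
2  | Finance     | 59880 
3  | Engineering | 89417 
4  | Legal       | 92606 
5  | Finance     | 156545
6  | Finance     | 124723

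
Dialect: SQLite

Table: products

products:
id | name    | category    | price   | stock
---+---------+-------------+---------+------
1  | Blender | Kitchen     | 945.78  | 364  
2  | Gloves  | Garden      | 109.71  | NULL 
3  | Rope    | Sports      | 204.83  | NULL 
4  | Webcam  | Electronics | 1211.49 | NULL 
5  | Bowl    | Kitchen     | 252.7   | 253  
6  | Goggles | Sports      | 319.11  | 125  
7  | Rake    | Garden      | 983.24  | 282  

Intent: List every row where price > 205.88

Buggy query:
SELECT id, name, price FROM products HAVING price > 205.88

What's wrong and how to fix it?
Bug: This is a non-aggregate query (no GROUP BY, no aggregates), so in SQLite the HAVING clause is invalid here; a row-level condition belongs in WHERE

Fix: Replace HAVING with WHERE since the condition applies to individual rows

Corrected query:
SELECT id, name, price FROM products WHERE price > 205.88

Result:
id | name    | price  
---+---------+--------
1  | Blender | 945.78 
4  | Webcam  | 1211.49
5  | Bowl    | 252.7  
6  | Goggles | 319.11 
7  | Rake    | 983.24 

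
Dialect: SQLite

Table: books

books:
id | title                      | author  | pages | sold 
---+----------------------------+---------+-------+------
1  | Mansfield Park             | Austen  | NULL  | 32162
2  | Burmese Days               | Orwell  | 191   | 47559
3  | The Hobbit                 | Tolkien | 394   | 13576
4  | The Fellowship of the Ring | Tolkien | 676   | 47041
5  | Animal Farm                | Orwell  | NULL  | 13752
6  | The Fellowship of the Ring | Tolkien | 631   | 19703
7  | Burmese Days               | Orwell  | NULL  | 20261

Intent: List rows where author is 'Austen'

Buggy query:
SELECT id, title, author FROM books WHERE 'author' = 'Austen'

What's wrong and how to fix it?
Bug: Single quotes denote string literals in SQL; the column name is being compared as a constant string

Fix: Reference the column as author without single quotes

Corrected query:
SELECT id, title, author FROM books WHERE author = 'Austen'

Result:
id | title          | author
---+----------------+-------
1  | Mansfield Park | Austen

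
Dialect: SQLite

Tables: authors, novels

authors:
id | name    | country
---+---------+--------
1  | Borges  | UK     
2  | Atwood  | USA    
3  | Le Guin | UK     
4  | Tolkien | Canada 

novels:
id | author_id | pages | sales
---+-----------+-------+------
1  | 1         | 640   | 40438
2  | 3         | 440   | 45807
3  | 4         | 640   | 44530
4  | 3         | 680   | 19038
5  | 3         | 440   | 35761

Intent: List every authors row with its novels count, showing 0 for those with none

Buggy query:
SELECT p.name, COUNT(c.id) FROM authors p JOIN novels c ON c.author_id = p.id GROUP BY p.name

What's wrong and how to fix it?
Bug: An inner join excludes parents with zero children

Fix: Use LEFT JOIN so parents without children still appear (COUNT(c.id) gives 0)

Corrected query:
SELECT p.name, COUNT(c.id) FROM authors p LEFT JOIN novels c ON c.author_id = p.id GROUP BY p.name

Result:
name    | COUNT(c.id)
--------+------------
Atwood  | 0          
Borges  | 1          
Le Guin | 3          
Tolkien | 1          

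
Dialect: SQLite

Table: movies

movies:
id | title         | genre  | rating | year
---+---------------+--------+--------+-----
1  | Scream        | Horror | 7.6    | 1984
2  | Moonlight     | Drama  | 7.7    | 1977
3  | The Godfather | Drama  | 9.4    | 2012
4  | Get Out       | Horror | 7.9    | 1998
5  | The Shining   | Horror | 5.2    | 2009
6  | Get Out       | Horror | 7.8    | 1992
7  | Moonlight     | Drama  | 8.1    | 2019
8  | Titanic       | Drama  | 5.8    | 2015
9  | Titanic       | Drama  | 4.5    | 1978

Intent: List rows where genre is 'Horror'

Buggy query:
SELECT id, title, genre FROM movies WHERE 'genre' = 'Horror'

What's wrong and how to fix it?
Bug: Single quotes denote string literals in SQL; the column name is being compared as a constant string

Fix: Reference the column as genre without single quotes

Corrected query:
SELECT id, title, genre FROM movies WHERE genre = 'Horror'

Result:
id | title       | genre 
---+-------------+-------
1  | Scream      | Horror
4  | Get Out     | Horror
5  | The Shining | Horror
6  | Get Out     | Horror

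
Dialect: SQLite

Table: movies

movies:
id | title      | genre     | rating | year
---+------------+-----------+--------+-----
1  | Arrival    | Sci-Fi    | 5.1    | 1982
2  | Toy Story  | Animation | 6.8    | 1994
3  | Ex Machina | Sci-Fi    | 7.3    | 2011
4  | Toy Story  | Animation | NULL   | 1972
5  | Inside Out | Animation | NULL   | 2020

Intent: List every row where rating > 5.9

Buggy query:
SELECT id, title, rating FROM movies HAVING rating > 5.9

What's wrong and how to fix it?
Bug: HAVING filters the output of aggregation, but this query has no GROUP BY and no aggregate functions, so SQLite rejects it (HAVING clause on a non-aggregate query); the condition here is per row

Fix: Use WHERE for row-level filtering

Corrected query:
SELECT id, title, rating FROM movies WHERE rating > 5.9

Result:
id | title      | rating
---+------------+-------
2  | Toy Story  | 6.8   
3  | Ex Machina | 7.3   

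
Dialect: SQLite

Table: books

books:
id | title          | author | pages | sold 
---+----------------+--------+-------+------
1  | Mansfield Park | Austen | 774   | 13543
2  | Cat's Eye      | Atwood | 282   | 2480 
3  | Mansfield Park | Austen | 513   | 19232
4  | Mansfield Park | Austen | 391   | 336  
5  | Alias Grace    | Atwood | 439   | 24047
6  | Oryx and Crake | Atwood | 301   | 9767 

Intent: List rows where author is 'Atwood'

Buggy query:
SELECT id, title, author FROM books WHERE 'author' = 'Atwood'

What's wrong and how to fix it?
Bug: 'author' in single quotes is a string literal, not the column; the comparison is literal-vs-literal and never true

Fix: Reference the column as author without single quotes

Corrected query:
SELECT id, title, author FROM books WHERE author = 'Atwood'

Result:
id | title          | author
---+----------------+-------
2  | Cat's Eye      | Atwood
5  | Alias Grace    | Atwood
6  | Oryx and Crake | Atwood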